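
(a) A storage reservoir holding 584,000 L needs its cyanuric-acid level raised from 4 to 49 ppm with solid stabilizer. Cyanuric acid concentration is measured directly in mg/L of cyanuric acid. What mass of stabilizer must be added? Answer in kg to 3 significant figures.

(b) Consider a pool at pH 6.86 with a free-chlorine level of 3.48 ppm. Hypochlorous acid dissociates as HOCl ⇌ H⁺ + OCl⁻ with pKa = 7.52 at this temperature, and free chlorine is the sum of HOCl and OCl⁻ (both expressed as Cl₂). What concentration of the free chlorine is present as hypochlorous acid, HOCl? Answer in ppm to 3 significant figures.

(a) 26.3 kg; (b) 2.86 ppm

(a) CYA to add: (49 − 4) = 45 mg/L × 584,000 L = 26,280 g cyanuric acid.

(b) [OCl⁻]/[HOCl] = 10^(pH − pKa) = 10^(6.86 − 7.52) = 10^-0.66 = 0.2188.
(b) Fraction as HOCl = 1 / (1 + 0.2188) = 0.8205.
(b) HOCl = 0.8205 × 3.48 ppm = 2.855 ppm.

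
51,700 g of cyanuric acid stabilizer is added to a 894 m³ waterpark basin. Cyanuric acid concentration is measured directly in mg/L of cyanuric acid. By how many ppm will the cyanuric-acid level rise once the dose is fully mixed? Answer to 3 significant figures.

Volume: 894 m³ = 894,000 L.
Rise: 51,700 g / 894,000 L × 1000 = 57.83 mg/L.

57.8 ppm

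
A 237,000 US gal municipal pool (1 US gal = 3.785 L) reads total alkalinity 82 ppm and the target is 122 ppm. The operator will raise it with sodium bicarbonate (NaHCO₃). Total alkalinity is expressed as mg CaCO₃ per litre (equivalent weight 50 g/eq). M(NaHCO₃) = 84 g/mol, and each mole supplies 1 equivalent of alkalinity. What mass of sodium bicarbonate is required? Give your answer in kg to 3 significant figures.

60.3 kg

Volume: 237,000 US gal × 3.785 L/gal = 897,045 L.
Alkalinity to add: (122 − 82) = 40 mg/L as CaCO₃ × 897,045 L = 35,880 g as CaCO₃.
Equivalents: 35,880 g ÷ 50 g/eq = 717.6 eq.
NaHCO₃ supplies 1 eq per mole → 717.6 mol.
Mass: 717.6 mol × 84 g/mol = 60,280 g.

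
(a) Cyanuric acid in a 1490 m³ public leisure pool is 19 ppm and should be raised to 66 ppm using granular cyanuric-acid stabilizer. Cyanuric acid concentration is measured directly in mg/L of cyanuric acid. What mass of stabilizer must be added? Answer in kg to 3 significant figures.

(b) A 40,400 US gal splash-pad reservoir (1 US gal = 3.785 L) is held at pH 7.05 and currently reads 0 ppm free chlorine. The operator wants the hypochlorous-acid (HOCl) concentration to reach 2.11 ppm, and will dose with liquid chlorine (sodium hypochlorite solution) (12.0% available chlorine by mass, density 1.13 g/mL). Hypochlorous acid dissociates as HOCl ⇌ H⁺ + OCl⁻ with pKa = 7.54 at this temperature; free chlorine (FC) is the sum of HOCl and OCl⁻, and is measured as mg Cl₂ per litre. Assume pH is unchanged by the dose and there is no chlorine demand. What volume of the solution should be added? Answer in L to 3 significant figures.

(a) 70.0 kg; (b) 3.15 L

(a) Volume: 1490 m³ = 1,490,000 L.
(a) CYA to add: (66 − 19) = 47 mg/L × 1,490,000 L = 70,030 g cyanuric acid.

(b) Volume: 40,400 US gal × 3.785 L/gal = 152,914 L.
(b) [OCl⁻]/[HOCl] = 10^(pH − pKa) = 10^(7.05 − 7.54) = 0.3236; fraction as HOCl = 1/(1 + 0.3236) = 0.7555.
(b) Free chlorine required for 2.11 ppm HOCl: 2.11 / 0.7555 = 2.793 ppm.
(b) FC to add: 2.793 − 0 = 2.793 mg/L as Cl₂.
(b) Cl₂ equivalent: 2.793 mg/L × 152,914 L = 427.1 g.
(b) Product at 12.0% available Cl: 427.1 / 0.12 = 3559 g.
(b) Volume: 3559 g ÷ 1.13 g/mL = 3149 mL.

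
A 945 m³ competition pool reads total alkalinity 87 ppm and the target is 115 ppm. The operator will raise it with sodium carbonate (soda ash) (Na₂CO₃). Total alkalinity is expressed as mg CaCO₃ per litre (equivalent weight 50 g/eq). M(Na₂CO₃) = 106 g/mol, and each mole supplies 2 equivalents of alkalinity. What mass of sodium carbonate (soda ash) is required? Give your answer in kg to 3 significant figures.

28.0 kg

Volume: 945 m³ = 945,000 L.
Alkalinity to add: (115 − 87) = 28 mg/L as CaCO₃ × 945,000 L = 26,460 g as CaCO₃.
Equivalents: 26,460 g ÷ 50 g/eq = 529.2 eq.
Each mole of Na₂CO₃ supplies 2 eq, so 529.2 / 2 = 264.6 mol.
Mass: 264.6 mol × 106 g/mol = 28,050 g.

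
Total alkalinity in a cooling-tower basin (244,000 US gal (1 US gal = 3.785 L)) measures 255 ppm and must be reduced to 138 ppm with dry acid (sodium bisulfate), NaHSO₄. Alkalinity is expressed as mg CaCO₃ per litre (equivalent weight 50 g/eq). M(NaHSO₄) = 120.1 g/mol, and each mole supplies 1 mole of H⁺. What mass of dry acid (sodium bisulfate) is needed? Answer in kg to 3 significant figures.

Volume: 244,000 US gal × 3.785 L/gal = 923,540 L.
Alkalinity to neutralize: (255 − 138) = 117 mg/L as CaCO₃ × 923,540 L = 108,100 g as CaCO₃.
Equivalents of H⁺ required: 108,100 ÷ 50 g/eq = 2161 eq = 2161 mol NaHSO₄.
Mass of NaHSO₄: 2161 × 120.1 = 259,500 g.

260 kg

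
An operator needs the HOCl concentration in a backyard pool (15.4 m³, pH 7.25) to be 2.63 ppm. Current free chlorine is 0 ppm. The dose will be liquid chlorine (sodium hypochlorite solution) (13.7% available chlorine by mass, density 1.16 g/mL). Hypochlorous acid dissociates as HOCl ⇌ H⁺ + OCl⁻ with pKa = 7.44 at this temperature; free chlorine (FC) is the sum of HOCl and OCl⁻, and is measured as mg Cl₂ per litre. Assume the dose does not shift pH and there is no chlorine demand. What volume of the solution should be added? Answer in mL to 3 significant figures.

419 mL

Volume: 15.4 m³ = 15,400 L.
[OCl⁻]/[HOCl] = 10^(pH − pKa) = 10^(7.25 − 7.44) = 0.6457; fraction as HOCl = 1/(1 + 0.6457) = 0.6077.
Free chlorine required for 2.63 ppm HOCl: 2.63 / 0.6077 = 4.328 ppm.
FC to add: 4.328 − 0 = 4.328 mg/L as Cl₂.
Cl₂ equivalent: 4.328 mg/L × 15,400 L = 66.65 g.
Product at 13.7% available Cl: 66.65 / 0.137 = 486.5 g.
Volume: 486.5 g ÷ 1.16 g/mL = 419.4 mL.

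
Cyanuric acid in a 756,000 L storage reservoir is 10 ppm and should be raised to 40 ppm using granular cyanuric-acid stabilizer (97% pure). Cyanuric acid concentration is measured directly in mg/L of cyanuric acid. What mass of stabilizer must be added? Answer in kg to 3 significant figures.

CYA to add: (40 − 10) = 30 mg/L × 756,000 L = 22,680 g cyanuric acid.
At 97% purity: 22,680 / 0.97 = 23,380 g product.

23.4 kg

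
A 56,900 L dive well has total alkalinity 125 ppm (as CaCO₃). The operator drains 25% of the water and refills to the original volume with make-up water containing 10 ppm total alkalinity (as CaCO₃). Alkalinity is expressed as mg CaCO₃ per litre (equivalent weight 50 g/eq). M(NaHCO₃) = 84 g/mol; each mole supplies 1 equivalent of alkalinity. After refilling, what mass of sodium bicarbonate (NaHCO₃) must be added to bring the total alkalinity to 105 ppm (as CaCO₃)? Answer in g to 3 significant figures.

836 g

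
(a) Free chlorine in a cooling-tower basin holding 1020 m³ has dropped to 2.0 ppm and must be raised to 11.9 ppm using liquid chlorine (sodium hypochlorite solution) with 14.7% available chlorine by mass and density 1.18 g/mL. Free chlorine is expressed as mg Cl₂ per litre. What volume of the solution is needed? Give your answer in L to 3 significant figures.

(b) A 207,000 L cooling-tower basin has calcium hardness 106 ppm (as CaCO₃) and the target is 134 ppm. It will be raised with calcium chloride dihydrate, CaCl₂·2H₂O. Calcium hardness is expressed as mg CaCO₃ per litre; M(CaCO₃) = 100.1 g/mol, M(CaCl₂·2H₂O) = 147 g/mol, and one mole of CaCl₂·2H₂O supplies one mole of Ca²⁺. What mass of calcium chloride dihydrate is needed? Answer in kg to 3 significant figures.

(a) Volume: 1020 m³ = 1,020,000 L.
(a) Chlorine deficit: 11.9 − 2.0 = 9.9 ppm = 9.9 mg/L as Cl₂.
(a) Cl₂ equivalent needed: 9.9 mg/L × 1,020,000 L = 10,100,000 mg = 10,100 g.
(a) Product at 14.7% available chlorine: 10,100 / 0.147 = 68,690 g.
(a) Volume at density 1.18 g/mL: 68,690 g ÷ 1.18 g/mL = 58,220 mL.

(b) Hardness to add: (134 − 106) = 28 mg/L as CaCO₃ × 207,000 L = 5796 g as CaCO₃.
(b) Moles of Ca²⁺ (1 mol Ca²⁺ ≡ 1 mol CaCO₃): 5796 / 100.1 g/mol = 57.9 mol.
(b) Mass of CaCl₂·2H₂O: 57.9 × 147 = 8512 g.

(a) 58.2 L; (b) 8.51 kg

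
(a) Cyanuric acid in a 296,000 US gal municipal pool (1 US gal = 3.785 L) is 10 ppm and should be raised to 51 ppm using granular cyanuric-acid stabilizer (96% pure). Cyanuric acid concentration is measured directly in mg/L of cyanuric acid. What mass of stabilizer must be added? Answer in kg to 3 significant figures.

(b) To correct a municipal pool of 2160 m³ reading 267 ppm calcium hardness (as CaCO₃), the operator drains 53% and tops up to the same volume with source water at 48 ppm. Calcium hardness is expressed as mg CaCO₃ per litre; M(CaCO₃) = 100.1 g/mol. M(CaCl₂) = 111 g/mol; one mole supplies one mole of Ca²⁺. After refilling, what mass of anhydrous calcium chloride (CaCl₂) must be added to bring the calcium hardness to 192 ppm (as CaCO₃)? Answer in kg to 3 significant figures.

(a) Volume: 296,000 US gal × 3.785 L/gal = 1,120,360 L.
(a) CYA to add: (51 − 10) = 41 mg/L × 1,120,360 L = 45,930 g cyanuric acid.
(a) At 96% purity: 45,930 / 0.96 = 47,850 g product.

(b) Volume: 2160 m³ = 2,160,000 L.
(b) After draining 53% and refilling: 267 × 0.47 + 48 × 0.53 = 150.93 ppm.
(b) Deficit to target: 192 − 150.93 = 41.07 mg/L.
(b) As CaCO₃: 41.07 mg/L × 2,160,000 L = 88,710 g; ÷ 100.1 = 886.2 mol Ca²⁺.
(b) Mass: 886.2 × 111 = 98,370 g.

(a) 47.8 kg; (b) 98.4 kg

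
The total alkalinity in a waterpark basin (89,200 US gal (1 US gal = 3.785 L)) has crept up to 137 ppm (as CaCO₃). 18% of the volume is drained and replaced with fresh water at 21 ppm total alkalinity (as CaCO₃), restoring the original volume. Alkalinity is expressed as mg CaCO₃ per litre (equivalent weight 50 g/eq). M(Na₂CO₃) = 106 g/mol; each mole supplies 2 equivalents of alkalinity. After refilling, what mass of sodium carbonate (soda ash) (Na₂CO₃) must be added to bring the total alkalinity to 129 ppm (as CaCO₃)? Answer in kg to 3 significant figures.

4.61 kg

Volume: 89,200 US gal × 3.785 L/gal = 337,622 L.
After draining 18% and refilling: 137 × 0.82 + 21 × 0.18 = 116.12 ppm.
Deficit to target: 129 − 116.12 = 12.88 mg/L.
As CaCO₃: 12.88 mg/L × 337,622 L = 4349 g; ÷ 50 g/eq ÷ 2 = 43.49 mol Na₂CO₃.
Mass: 43.49 × 106 = 4609 g.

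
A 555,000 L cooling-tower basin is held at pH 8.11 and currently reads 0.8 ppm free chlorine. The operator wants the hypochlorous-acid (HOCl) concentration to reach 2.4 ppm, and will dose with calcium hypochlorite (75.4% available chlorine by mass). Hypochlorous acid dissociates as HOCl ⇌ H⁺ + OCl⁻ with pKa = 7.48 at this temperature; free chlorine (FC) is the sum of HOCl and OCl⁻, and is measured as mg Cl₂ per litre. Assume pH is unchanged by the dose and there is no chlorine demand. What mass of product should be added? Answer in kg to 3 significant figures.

8.71 kg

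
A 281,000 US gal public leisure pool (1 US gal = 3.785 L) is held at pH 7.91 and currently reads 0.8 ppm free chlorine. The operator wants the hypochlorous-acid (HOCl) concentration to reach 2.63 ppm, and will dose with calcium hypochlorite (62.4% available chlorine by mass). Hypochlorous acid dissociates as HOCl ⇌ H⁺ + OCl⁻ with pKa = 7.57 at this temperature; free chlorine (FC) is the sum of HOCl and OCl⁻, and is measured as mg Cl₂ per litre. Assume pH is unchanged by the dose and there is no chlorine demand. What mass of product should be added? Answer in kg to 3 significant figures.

Volume: 281,000 US gal × 3.785 L/gal = 1,063,585 L.
[OCl⁻]/[HOCl] = 10^(pH − pKa) = 10^(7.91 − 7.57) = 2.188; fraction as HOCl = 1/(1 + 2.188) = 0.3137.
Free chlorine required for 2.63 ppm HOCl: 2.63 / 0.3137 = 8.384 ppm.
FC to add: 8.384 − 0.8 = 7.584 mg/L as Cl₂.
Cl₂ equivalent: 7.584 mg/L × 1,063,585 L = 8066 g.
Product at 62.4% available Cl: 8066 / 0.624 = 12,930 g.

12.9 kg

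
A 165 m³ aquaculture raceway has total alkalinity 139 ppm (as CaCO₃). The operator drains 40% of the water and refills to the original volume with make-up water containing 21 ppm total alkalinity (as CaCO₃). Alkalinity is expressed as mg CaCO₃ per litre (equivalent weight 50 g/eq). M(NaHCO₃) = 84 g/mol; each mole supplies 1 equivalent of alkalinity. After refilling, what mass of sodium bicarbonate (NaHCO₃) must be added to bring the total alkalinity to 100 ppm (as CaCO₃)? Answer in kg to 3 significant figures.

Volume: 165 m³ = 165,000 L.
After draining 40% and refilling: 139 × 0.60 + 21 × 0.40 = 91.8 ppm.
Deficit to target: 100 − 91.8 = 8.2 mg/L.
As CaCO₃: 8.2 mg/L × 165,000 L = 1353 g; ÷ 50 g/eq ÷ 1 = 27.06 mol NaHCO₃.
Mass: 27.06 × 84 = 2273 g.

2.27 kg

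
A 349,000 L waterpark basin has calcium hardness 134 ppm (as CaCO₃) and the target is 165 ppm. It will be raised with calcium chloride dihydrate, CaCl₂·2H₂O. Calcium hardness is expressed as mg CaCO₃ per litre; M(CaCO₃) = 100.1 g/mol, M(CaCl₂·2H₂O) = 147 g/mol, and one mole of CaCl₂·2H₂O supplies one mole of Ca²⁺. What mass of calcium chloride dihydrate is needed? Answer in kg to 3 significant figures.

15.9 kg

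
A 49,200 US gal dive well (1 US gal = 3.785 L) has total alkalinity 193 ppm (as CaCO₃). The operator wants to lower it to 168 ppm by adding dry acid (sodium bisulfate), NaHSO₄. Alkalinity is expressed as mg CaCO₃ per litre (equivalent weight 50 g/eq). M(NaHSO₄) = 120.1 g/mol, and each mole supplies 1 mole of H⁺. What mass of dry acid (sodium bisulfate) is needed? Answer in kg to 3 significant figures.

Volume: 49,200 US gal × 3.785 L/gal = 186,222 L.
Alkalinity to neutralize: (193 − 168) = 25 mg/L as CaCO₃ × 186,222 L = 4656 g as CaCO₃.
Equivalents of H⁺ required: 4656 ÷ 50 g/eq = 93.11 eq = 93.11 mol NaHSO₄.
Mass of NaHSO₄: 93.11 × 120.1 = 11,180 g.

11.2 kg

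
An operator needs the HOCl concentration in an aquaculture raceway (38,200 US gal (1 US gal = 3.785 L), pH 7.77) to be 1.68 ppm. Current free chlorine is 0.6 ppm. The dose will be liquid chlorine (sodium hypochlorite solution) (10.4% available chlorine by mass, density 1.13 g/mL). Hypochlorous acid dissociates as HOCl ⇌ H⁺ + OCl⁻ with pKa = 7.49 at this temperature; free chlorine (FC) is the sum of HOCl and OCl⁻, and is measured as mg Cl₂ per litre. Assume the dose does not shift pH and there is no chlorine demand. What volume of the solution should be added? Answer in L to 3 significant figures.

5.27 L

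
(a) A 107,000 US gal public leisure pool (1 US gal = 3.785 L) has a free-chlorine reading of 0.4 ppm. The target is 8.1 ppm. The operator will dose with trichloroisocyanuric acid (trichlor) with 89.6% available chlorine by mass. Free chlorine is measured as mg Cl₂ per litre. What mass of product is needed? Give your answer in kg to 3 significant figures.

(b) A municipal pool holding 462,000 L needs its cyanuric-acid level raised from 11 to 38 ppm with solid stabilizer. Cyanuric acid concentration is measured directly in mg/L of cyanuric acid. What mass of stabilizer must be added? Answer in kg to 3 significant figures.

(a) 3.48 kg; (b) 12.5 kg

(a) Volume: 107,000 US gal × 3.785 L/gal = 404,995 L.
(a) Chlorine deficit: 8.1 − 0.4 = 7.7 ppm = 7.7 mg/L as Cl₂.
(a) Cl₂ equivalent needed: 7.7 mg/L × 404,995 L = 3,118,000 mg = 3118 g.
(a) Product at 89.6% available chlorine: 3118 / 0.896 = 3480 g.

(b) CYA to add: (38 − 11) = 27 mg/L × 462,000 L = 12,470 g cyanuric acid.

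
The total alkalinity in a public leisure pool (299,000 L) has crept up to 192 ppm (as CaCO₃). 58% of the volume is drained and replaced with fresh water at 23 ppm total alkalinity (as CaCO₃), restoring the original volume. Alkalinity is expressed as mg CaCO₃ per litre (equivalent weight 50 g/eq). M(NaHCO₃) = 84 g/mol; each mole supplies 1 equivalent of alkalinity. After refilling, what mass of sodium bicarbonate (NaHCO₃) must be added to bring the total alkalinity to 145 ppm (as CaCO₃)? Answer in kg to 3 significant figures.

25.6 kg

After draining 58% and refilling: 192 × 0.42 + 23 × 0.58 = 93.98 ppm.
Deficit to target: 145 − 93.98 = 51.02 mg/L.
As CaCO₃: 51.02 mg/L × 299,000 L = 15,250 g; ÷ 50 g/eq ÷ 1 = 305.1 mol NaHCO₃.
Mass: 305.1 × 84 = 25,630 g.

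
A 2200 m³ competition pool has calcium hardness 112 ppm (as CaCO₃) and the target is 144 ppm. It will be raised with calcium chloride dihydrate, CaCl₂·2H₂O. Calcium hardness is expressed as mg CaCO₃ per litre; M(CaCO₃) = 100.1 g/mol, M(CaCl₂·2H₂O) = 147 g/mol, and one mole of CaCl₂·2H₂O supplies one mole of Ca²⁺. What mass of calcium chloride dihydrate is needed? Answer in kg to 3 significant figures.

103 kg

Volume: 2200 m³ = 2,200,000 L.
Hardness to add: (144 − 112) = 32 mg/L as CaCO₃ × 2,200,000 L = 70,400 g as CaCO₃.
Moles of Ca²⁺ (1 mol Ca²⁺ ≡ 1 mol CaCO₃): 70,400 / 100.1 g/mol = 703.3 mol.
Mass of CaCl₂·2H₂O: 703.3 × 147 = 103,400 g.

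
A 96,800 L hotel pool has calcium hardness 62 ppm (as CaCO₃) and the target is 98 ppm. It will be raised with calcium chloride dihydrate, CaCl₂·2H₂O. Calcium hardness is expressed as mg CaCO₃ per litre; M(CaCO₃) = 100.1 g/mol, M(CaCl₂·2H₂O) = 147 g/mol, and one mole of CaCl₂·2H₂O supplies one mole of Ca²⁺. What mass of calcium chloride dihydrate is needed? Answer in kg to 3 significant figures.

5.12 kg

Hardness to add: (98 − 62) = 36 mg/L as CaCO₃ × 96,800 L = 3485 g as CaCO₃.
Moles of Ca²⁺ (1 mol Ca²⁺ ≡ 1 mol CaCO₃): 3485 / 100.1 g/mol = 34.81 mol.
Mass of CaCl₂·2H₂O: 34.81 × 147 = 5118 g.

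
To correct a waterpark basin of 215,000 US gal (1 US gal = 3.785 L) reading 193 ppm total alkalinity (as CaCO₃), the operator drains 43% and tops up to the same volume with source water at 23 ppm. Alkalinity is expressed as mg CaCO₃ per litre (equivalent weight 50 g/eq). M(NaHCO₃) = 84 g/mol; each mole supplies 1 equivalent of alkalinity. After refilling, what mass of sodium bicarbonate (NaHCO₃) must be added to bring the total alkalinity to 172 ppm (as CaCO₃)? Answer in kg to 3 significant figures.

71.2 kg

Volume: 215,000 US gal × 3.785 L/gal = 813,775 L.
After draining 43% and refilling: 193 × 0.57 + 23 × 0.43 = 119.9 ppm.
Deficit to target: 172 − 119.9 = 52.1 mg/L.
As CaCO₃: 52.1 mg/L × 813,775 L = 42,400 g; ÷ 50 g/eq ÷ 1 = 848 mol NaHCO₃.
Mass: 848 × 84 = 71,230 g.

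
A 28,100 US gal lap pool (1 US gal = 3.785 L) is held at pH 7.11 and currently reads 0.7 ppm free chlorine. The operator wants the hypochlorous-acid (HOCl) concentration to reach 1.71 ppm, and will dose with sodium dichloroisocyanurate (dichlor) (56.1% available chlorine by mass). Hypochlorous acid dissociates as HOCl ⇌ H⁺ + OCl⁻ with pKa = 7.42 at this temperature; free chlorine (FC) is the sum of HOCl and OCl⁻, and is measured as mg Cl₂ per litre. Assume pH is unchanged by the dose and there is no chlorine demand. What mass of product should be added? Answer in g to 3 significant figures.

350 g

Volume: 28,100 US gal × 3.785 L/gal = 106,358 L.
[OCl⁻]/[HOCl] = 10^(pH − pKa) = 10^(7.11 − 7.42) = 0.4898; fraction as HOCl = 1/(1 + 0.4898) = 0.6712.
Free chlorine required for 1.71 ppm HOCl: 1.71 / 0.6712 = 2.548 ppm.
FC to add: 2.548 − 0.7 = 1.848 mg/L as Cl₂.
Cl₂ equivalent: 1.848 mg/L × 106,358 L = 196.5 g.
Product at 56.1% available Cl: 196.5 / 0.561 = 350.3 g.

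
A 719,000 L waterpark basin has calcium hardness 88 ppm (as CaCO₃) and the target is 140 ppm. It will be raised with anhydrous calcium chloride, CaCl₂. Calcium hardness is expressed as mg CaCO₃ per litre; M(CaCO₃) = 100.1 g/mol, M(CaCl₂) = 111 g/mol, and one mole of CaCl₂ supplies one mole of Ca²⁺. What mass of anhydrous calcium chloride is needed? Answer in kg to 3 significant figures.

Hardness to add: (140 − 88) = 52 mg/L as CaCO₃ × 719,000 L = 37,390 g as CaCO₃.
Moles of Ca²⁺ (1 mol Ca²⁺ ≡ 1 mol CaCO₃): 37,390 / 100.1 g/mol = 373.5 mol.
Mass of CaCl₂: 373.5 × 111 = 41,460 g.

41.5 kg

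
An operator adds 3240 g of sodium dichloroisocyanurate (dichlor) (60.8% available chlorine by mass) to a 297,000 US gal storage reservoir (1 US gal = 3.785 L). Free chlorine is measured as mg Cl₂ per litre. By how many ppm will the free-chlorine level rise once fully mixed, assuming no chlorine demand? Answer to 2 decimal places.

1.75 ppm

Volume: 297,000 US gal × 3.785 L/gal = 1,124,145 L.
Available chlorine delivered: 3240 g × 0.608 = 1970 g as Cl₂.
Concentration rise: 1970 g / 1,124,145 L = 1.752 mg/L = 1.75 ppm.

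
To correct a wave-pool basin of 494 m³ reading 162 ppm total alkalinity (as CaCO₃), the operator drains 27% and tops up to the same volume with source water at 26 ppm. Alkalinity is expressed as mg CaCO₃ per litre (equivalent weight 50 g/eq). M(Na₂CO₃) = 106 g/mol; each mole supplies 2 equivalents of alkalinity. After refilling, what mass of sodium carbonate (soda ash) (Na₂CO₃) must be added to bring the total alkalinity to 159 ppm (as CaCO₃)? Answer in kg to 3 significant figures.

Volume: 494 m³ = 494,000 L.
After draining 27% and refilling: 162 × 0.73 + 26 × 0.27 = 125.28 ppm.
Deficit to target: 159 − 125.28 = 33.72 mg/L.
As CaCO₃: 33.72 mg/L × 494,000 L = 16,660 g; ÷ 50 g/eq ÷ 2 = 166.6 mol Na₂CO₃.
Mass: 166.6 × 106 = 17,660 g.

17.7 kg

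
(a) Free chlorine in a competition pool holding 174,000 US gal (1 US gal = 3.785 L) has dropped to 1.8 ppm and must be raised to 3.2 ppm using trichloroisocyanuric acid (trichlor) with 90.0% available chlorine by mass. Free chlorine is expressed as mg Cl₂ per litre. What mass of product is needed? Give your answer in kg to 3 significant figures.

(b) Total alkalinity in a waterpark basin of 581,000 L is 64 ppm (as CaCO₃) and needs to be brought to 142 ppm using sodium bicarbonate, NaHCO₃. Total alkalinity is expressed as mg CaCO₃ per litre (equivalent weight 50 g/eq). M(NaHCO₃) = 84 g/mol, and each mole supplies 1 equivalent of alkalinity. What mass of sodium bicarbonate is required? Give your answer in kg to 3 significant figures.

(a) Volume: 174,000 US gal × 3.785 L/gal = 658,590 L.
(a) Chlorine deficit: 3.2 − 1.8 = 1.4 ppm = 1.4 mg/L as Cl₂.
(a) Cl₂ equivalent needed: 1.4 mg/L × 658,590 L = 922,000 mg = 922 g.
(a) Product at 90.0% available chlorine: 922 / 0.9 = 1024 g.

(b) Alkalinity to add: (142 − 64) = 78 mg/L as CaCO₃ × 581,000 L = 45,320 g as CaCO₃.
(b) Equivalents: 45,320 g ÷ 50 g/eq = 906.4 eq.
(b) NaHCO₃ supplies 1 eq per mole → 906.4 mol.
(b) Mass: 906.4 mol × 84 g/mol = 76,130 g.

(a) 1.02 kg; (b) 76.1 kg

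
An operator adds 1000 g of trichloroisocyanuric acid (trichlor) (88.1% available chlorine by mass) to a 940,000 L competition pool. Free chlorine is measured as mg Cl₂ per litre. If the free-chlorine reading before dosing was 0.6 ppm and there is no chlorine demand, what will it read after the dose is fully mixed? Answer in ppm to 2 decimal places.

Available chlorine delivered: 1000 g × 0.881 = 881 g as Cl₂.
Concentration rise: 881 g / 940,000 L = 0.9372 mg/L = 0.94 ppm.
Final FC: 0.6 + 0.94 = 1.54 ppm.

1.54 ppm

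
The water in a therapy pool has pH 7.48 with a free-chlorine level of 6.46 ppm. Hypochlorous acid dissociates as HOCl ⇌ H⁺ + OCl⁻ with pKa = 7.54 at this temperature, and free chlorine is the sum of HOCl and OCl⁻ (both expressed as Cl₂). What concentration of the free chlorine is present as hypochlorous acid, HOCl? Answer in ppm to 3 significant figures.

[OCl⁻]/[HOCl] = 10^(pH − pKa) = 10^(7.48 − 7.54) = 10^-0.06 = 0.871.
Fraction as HOCl = 1 / (1 + 0.871) = 0.5345.
HOCl = 0.5345 × 6.46 ppm = 3.453 ppm.

3.45 ppm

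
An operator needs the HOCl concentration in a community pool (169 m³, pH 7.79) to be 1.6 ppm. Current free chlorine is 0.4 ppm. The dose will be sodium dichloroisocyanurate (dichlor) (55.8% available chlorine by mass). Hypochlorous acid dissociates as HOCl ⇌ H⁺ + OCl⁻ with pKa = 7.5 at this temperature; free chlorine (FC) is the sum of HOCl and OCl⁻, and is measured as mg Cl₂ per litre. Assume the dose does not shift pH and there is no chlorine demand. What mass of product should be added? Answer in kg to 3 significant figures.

1.31 kg

Volume: 169 m³ = 169,000 L.
[OCl⁻]/[HOCl] = 10^(pH − pKa) = 10^(7.79 − 7.5) = 1.95; fraction as HOCl = 1/(1 + 1.95) = 0.339.
Free chlorine required for 1.6 ppm HOCl: 1.6 / 0.339 = 4.72 ppm.
FC to add: 4.72 − 0.4 = 4.32 mg/L as Cl₂.
Cl₂ equivalent: 4.32 mg/L × 169,000 L = 730 g.
Product at 55.8% available Cl: 730 / 0.558 = 1308 g.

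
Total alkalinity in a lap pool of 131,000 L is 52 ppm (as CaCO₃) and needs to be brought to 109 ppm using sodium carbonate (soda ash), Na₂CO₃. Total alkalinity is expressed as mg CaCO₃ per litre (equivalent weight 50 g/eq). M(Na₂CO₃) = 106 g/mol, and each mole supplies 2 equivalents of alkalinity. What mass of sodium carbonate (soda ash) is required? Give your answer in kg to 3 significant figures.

Alkalinity to add: (109 − 52) = 57 mg/L as CaCO₃ × 131,000 L = 7467 g as CaCO₃.
Equivalents: 7467 g ÷ 50 g/eq = 149.3 eq.
Each mole of Na₂CO₃ supplies 2 eq, so 149.3 / 2 = 74.67 mol.
Mass: 74.67 mol × 106 g/mol = 7915 g.

7.92 kg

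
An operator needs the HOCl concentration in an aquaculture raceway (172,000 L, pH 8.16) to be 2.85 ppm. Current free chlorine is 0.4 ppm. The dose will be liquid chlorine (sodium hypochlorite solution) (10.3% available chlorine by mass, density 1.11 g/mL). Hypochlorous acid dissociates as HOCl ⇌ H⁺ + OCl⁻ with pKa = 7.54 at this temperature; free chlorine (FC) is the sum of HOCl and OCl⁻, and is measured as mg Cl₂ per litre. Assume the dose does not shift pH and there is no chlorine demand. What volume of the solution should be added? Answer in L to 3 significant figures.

21.6 L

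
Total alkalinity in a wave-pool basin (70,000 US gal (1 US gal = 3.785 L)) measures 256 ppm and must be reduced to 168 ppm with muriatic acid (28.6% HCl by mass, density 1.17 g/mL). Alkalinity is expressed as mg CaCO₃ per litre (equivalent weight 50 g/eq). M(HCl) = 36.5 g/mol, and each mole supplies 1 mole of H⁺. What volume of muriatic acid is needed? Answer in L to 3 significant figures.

50.9 L

Volume: 70,000 US gal × 3.785 L/gal = 264,950 L.
Alkalinity to neutralize: (256 − 168) = 88 mg/L as CaCO₃ × 264,950 L = 23,320 g as CaCO₃.
Equivalents of H⁺ required: 23,320 ÷ 50 g/eq = 466.3 eq = 466.3 mol HCl.
Mass of HCl: 466.3 × 36.5 = 17,020 g.
Mass of 28.6% solution: 17,020 / 0.286 = 59,510 g.
Volume: 59,510 g ÷ 1.17 g/mL = 50,860 mL.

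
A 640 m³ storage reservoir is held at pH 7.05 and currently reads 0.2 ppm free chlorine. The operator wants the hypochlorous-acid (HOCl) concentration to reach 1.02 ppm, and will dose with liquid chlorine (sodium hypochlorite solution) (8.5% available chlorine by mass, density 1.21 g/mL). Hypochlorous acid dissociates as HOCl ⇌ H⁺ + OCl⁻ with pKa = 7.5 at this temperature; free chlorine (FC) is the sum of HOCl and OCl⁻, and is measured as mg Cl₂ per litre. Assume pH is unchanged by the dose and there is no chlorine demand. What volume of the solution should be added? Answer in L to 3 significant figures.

7.35 L

Volume: 640 m³ = 640,000 L.
[OCl⁻]/[HOCl] = 10^(pH − pKa) = 10^(7.05 − 7.5) = 0.3548; fraction as HOCl = 1/(1 + 0.3548) = 0.7381.
Free chlorine required for 1.02 ppm HOCl: 1.02 / 0.7381 = 1.382 ppm.
FC to add: 1.382 − 0.2 = 1.182 mg/L as Cl₂.
Cl₂ equivalent: 1.182 mg/L × 640,000 L = 756.4 g.
Product at 8.5% available Cl: 756.4 / 0.085 = 8899 g.
Volume: 8899 g ÷ 1.21 g/mL = 7355 mL.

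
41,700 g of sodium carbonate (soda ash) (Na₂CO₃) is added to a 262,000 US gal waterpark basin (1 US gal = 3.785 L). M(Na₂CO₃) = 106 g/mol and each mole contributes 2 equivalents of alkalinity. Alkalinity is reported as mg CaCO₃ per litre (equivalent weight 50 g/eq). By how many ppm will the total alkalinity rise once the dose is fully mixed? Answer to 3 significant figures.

Volume: 262,000 US gal × 3.785 L/gal = 991,670 L.
Moles of Na₂CO₃: 41,700 g ÷ 106 g/mol = 393.4 mol → 786.8 eq of alkalinity.
As CaCO₃: 786.8 eq × 50 g/eq = 39,340 g.
Rise: 39,340 g / 991,670 L × 1000 = 39.67 mg/L.

39.7 ppm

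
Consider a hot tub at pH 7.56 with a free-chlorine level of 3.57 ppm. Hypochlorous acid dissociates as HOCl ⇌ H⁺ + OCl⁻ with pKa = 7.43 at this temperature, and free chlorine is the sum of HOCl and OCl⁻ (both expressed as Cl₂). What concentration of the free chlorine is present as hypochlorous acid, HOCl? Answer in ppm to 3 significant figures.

1.52 ppm

[OCl⁻]/[HOCl] = 10^(pH − pKa) = 10^(7.56 − 7.43) = 10^0.13 = 1.349.
Fraction as HOCl = 1 / (1 + 1.349) = 0.4257.
HOCl = 0.4257 × 3.57 ppm = 1.52 ppm.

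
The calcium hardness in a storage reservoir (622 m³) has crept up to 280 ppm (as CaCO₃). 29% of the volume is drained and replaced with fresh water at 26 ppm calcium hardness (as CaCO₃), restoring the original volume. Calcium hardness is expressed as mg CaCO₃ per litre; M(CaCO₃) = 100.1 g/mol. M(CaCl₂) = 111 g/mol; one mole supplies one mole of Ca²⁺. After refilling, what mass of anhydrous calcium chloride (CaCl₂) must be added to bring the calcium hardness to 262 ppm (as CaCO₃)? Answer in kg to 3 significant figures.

Volume: 622 m³ = 622,000 L.
After draining 29% and refilling: 280 × 0.71 + 26 × 0.29 = 206.34 ppm.
Deficit to target: 262 − 206.34 = 55.66 mg/L.
As CaCO₃: 55.66 mg/L × 622,000 L = 34,620 g; ÷ 100.1 = 345.9 mol Ca²⁺.
Mass: 345.9 × 111 = 38,390 g.

38.4 kg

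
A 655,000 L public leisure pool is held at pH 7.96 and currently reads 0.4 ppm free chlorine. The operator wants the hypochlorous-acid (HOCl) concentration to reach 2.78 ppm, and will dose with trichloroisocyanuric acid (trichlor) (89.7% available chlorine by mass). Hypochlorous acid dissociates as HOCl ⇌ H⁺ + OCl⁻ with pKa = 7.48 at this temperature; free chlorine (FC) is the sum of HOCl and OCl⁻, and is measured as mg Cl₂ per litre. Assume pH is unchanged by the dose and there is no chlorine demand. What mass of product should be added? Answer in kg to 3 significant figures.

7.87 kg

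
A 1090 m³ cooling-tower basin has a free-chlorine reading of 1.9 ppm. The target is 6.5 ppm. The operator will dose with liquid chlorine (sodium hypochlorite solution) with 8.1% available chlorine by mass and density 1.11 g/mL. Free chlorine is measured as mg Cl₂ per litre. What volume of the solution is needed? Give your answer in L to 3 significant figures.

55.8 L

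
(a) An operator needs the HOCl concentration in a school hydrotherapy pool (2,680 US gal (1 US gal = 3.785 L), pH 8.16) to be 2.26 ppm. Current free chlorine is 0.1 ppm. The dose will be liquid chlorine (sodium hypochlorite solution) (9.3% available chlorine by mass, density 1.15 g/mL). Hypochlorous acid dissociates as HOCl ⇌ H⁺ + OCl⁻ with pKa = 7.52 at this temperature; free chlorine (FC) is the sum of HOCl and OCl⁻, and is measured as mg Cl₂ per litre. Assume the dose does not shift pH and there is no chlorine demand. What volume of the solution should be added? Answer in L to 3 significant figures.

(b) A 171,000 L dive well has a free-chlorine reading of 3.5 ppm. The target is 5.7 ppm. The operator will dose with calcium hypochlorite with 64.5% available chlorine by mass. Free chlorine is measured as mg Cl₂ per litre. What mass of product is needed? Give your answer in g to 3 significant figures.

(a) Volume: 2,680 US gal × 3.785 L/gal = 10,144 L.
(a) [OCl⁻]/[HOCl] = 10^(pH − pKa) = 10^(8.16 − 7.52) = 4.365; fraction as HOCl = 1/(1 + 4.365) = 0.1864.
(a) Free chlorine required for 2.26 ppm HOCl: 2.26 / 0.1864 = 12.13 ppm.
(a) FC to add: 12.13 − 0.1 = 12.03 mg/L as Cl₂.
(a) Cl₂ equivalent: 12.03 mg/L × 10,144 L = 122 g.
(a) Product at 9.3% available Cl: 122 / 0.093 = 1312 g.
(a) Volume: 1312 g ÷ 1.15 g/mL = 1141 mL.

(b) Chlorine deficit: 5.7 − 3.5 = 2.2 ppm = 2.2 mg/L as Cl₂.
(b) Cl₂ equivalent needed: 2.2 mg/L × 171,000 L = 376,200 mg = 376.2 g.
(b) Product at 64.5% available chlorine: 376.2 / 0.645 = 583.3 g.

(a) 1.14 L; (b) 583 g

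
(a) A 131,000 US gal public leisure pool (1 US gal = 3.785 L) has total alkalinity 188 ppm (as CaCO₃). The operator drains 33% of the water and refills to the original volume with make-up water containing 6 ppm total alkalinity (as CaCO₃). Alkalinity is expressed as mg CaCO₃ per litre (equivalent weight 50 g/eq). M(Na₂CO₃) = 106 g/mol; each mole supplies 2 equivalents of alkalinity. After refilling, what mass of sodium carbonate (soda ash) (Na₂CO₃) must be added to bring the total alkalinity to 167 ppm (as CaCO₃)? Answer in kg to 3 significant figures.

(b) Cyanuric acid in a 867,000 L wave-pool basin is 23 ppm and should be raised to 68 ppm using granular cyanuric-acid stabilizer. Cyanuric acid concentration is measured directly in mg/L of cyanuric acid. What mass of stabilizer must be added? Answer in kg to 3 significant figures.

(a) 20.5 kg; (b) 39.0 kg

(a) Volume: 131,000 US gal × 3.785 L/gal = 495,835 L.
(a) After draining 33% and refilling: 188 × 0.67 + 6 × 0.33 = 127.94 ppm.
(a) Deficit to target: 167 − 127.94 = 39.06 mg/L.
(a) As CaCO₃: 39.06 mg/L × 495,835 L = 19,370 g; ÷ 50 g/eq ÷ 2 = 193.7 mol Na₂CO₃.
(a) Mass: 193.7 × 106 = 20,530 g.

(b) CYA to add: (68 − 23) = 45 mg/L × 867,000 L = 39,020 g cyanuric acid.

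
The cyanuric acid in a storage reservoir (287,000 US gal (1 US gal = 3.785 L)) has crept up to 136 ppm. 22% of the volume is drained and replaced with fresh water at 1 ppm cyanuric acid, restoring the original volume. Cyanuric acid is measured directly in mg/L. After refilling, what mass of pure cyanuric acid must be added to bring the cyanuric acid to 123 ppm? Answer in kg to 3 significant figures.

18.1 kg

Volume: 287,000 US gal × 3.785 L/gal = 1,086,295 L.
After draining 22% and refilling: 136 × 0.78 + 1 × 0.22 = 106.3 ppm.
Deficit to target: 123 − 106.3 = 16.7 mg/L.
Mass: 16.7 mg/L × 1,086,295 L = 18,140 g cyanuric acid.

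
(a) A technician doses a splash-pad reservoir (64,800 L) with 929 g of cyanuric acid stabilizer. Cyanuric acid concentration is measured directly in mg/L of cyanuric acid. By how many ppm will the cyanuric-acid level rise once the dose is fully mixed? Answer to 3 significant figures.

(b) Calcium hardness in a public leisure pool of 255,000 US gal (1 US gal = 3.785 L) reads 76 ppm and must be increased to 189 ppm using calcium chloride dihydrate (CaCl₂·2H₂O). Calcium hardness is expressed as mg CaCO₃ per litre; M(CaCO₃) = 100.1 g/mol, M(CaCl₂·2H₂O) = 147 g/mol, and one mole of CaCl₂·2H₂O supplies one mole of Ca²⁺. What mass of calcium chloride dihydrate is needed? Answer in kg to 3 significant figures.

(a) 14.3 ppm; (b) 160 kg

(a) Rise: 929 g / 64,800 L × 1000 = 14.34 mg/L.

(b) Volume: 255,000 US gal × 3.785 L/gal = 965,175 L.
(b) Hardness to add: (189 − 76) = 113 mg/L as CaCO₃ × 965,175 L = 109,100 g as CaCO₃.
(b) Moles of Ca²⁺ (1 mol Ca²⁺ ≡ 1 mol CaCO₃): 109,100 / 100.1 g/mol = 1090 mol.
(b) Mass of CaCl₂·2H₂O: 1090 × 147 = 160,200 g.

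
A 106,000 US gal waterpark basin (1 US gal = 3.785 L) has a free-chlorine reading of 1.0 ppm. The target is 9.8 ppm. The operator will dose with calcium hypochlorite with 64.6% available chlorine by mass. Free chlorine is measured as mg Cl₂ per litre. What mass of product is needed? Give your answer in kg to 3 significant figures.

5.47 kg

Volume: 106,000 US gal × 3.785 L/gal = 401,210 L.
Chlorine deficit: 9.8 − 1.0 = 8.8 ppm = 8.8 mg/L as Cl₂.
Cl₂ equivalent needed: 8.8 mg/L × 401,210 L = 3,531,000 mg = 3531 g.
Product at 64.6% available chlorine: 3531 / 0.646 = 5465 g.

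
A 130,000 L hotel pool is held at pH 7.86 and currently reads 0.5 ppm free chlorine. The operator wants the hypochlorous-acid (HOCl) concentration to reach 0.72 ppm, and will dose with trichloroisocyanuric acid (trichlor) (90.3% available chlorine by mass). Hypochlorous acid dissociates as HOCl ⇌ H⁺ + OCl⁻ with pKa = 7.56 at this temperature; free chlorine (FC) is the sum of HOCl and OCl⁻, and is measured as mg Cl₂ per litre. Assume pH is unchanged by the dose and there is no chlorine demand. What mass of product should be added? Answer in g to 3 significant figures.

[OCl⁻]/[HOCl] = 10^(pH − pKa) = 10^(7.86 − 7.56) = 1.995; fraction as HOCl = 1/(1 + 1.995) = 0.3339.
Free chlorine required for 0.72 ppm HOCl: 0.72 / 0.3339 = 2.157 ppm.
FC to add: 2.157 − 0.5 = 1.657 mg/L as Cl₂.
Cl₂ equivalent: 1.657 mg/L × 130,000 L = 215.4 g.
Product at 90.3% available Cl: 215.4 / 0.903 = 238.5 g.

238 g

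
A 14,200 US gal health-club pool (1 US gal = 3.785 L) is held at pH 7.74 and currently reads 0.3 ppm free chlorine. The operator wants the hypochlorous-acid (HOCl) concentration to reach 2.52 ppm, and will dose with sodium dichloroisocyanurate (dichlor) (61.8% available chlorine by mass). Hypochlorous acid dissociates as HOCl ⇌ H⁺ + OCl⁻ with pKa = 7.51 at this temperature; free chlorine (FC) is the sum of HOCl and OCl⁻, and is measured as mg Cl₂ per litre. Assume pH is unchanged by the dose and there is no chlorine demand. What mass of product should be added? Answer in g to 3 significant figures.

565 g

Volume: 14,200 US gal × 3.785 L/gal = 53,747 L.
[OCl⁻]/[HOCl] = 10^(pH − pKa) = 10^(7.74 − 7.51) = 1.698; fraction as HOCl = 1/(1 + 1.698) = 0.3706.
Free chlorine required for 2.52 ppm HOCl: 2.52 / 0.3706 = 6.8 ppm.
FC to add: 6.8 − 0.3 = 6.5 mg/L as Cl₂.
Cl₂ equivalent: 6.5 mg/L × 53,747 L = 349.3 g.
Product at 61.8% available Cl: 349.3 / 0.618 = 565.3 g.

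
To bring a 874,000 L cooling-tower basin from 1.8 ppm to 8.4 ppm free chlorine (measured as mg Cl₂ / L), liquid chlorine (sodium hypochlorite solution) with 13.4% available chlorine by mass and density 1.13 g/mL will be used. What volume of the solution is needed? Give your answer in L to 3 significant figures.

38.1 L

Chlorine deficit: 8.4 − 1.8 = 6.6 ppm = 6.6 mg/L as Cl₂.
Cl₂ equivalent needed: 6.6 mg/L × 874,000 L = 5,768,000 mg = 5768 g.
Product at 13.4% available chlorine: 5768 / 0.134 = 43,050 g.
Volume at density 1.13 g/mL: 43,050 g ÷ 1.13 g/mL = 38,100 mL.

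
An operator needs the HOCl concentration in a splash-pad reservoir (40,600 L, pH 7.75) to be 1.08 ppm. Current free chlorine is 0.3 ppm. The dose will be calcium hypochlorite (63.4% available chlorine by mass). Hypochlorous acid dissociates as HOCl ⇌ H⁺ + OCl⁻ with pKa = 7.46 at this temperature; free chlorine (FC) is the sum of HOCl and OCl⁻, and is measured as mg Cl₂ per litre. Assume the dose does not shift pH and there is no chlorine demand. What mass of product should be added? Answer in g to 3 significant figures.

185 g

[OCl⁻]/[HOCl] = 10^(pH − pKa) = 10^(7.75 − 7.46) = 1.95; fraction as HOCl = 1/(1 + 1.95) = 0.339.
Free chlorine required for 1.08 ppm HOCl: 1.08 / 0.339 = 3.186 ppm.
FC to add: 3.186 − 0.3 = 2.886 mg/L as Cl₂.
Cl₂ equivalent: 2.886 mg/L × 40,600 L = 117.2 g.
Product at 63.4% available Cl: 117.2 / 0.634 = 184.8 g.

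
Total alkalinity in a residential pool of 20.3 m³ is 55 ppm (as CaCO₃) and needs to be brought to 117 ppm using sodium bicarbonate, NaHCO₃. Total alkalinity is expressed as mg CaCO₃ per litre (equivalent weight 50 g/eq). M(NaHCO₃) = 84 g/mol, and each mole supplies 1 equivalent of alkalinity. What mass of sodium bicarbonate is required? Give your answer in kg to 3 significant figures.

Volume: 20.3 m³ = 20,300 L.
Alkalinity to add: (117 − 55) = 62 mg/L as CaCO₃ × 20,300 L = 1259 g as CaCO₃.
Equivalents: 1259 g ÷ 50 g/eq = 25.17 eq.
NaHCO₃ supplies 1 eq per mole → 25.17 mol.
Mass: 25.17 mol × 84 g/mol = 2114 g.

2.11 kg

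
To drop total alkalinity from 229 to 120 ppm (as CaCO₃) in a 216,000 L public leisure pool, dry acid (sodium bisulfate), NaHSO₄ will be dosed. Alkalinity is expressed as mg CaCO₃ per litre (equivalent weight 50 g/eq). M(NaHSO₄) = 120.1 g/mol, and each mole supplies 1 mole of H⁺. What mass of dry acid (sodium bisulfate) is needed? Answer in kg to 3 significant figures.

Alkalinity to neutralize: (229 − 120) = 109 mg/L as CaCO₃ × 216,000 L = 23,540 g as CaCO₃.
Equivalents of H⁺ required: 23,540 ÷ 50 g/eq = 470.9 eq = 470.9 mol NaHSO₄.
Mass of NaHSO₄: 470.9 × 120.1 = 56,550 g.

56.6 kg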